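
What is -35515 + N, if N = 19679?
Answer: -15836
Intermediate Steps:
-35515 + N = -35515 + 19679 = -15836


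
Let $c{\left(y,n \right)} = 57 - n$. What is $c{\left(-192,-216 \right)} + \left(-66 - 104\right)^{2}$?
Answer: $29173$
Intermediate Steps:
$c{\left(-192,-216 \right)} + \left(-66 - 104\right)^{2} = \left(57 - -216\right) + \left(-66 - 104\right)^{2} = \left(57 + 216\right) + \left(-170\right)^{2} = 273 + 28900 = 29173$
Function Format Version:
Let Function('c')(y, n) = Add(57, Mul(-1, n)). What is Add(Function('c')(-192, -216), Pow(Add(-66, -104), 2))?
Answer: 29173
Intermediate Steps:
Add(Function('c')(-192, -216), Pow(Add(-66, -104), 2)) = Add(Add(57, Mul(-1, -216)), Pow(Add(-66, -104), 2)) = Add(Add(57, 216), Pow(-170, 2)) = Add(273, 28900) = 29173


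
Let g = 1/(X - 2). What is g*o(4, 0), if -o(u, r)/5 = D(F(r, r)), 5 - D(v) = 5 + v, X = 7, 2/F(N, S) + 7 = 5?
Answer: -1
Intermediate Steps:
F(N, S) = -1 (F(N, S) = 2/(-7 + 5) = 2/(-2) = 2*(-½) = -1)
D(v) = -v (D(v) = 5 - (5 + v) = 5 + (-5 - v) = -v)
o(u, r) = -5 (o(u, r) = -(-5)*(-1) = -5*1 = -5)
g = ⅕ (g = 1/(7 - 2) = 1/5 = ⅕ ≈ 0.20000)
g*o(4, 0) = (⅕)*(-5) = -1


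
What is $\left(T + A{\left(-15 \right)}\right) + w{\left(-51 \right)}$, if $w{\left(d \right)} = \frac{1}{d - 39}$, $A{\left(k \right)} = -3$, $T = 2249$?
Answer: $\frac{202139}{90} \approx 2246.0$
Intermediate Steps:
$w{\left(d \right)} = \frac{1}{-39 + d}$
$\left(T + A{\left(-15 \right)}\right) + w{\left(-51 \right)} = \left(2249 - 3\right) + \frac{1}{-39 - 51} = 2246 + \frac{1}{-90} = 2246 - \frac{1}{90} = \frac{202139}{90}$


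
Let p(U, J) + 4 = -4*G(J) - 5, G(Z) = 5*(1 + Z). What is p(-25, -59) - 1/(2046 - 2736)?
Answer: 794191/690 ≈ 1151.0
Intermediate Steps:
G(Z) = 5 + 5*Z
p(U, J) = -29 - 20*J (p(U, J) = -4 + (-4*(5 + 5*J) - 5) = -4 + ((-20 - 20*J) - 5) = -4 + (-25 - 20*J) = -29 - 20*J)
p(-25, -59) - 1/(2046 - 2736) = (-29 - 20*(-59)) - 1/(2046 - 2736) = (-29 + 1180) - 1/(-690) = 1151 - 1*(-1/690) = 1151 + 1/690 = 794191/690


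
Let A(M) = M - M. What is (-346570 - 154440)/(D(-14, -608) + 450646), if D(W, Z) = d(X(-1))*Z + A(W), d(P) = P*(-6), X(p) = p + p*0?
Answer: -250505/223499 ≈ -1.1208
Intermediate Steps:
X(p) = p (X(p) = p + 0 = p)
d(P) = -6*P
A(M) = 0
D(W, Z) = 6*Z (D(W, Z) = (-6*(-1))*Z + 0 = 6*Z + 0 = 6*Z)
(-346570 - 154440)/(D(-14, -608) + 450646) = (-346570 - 154440)/(6*(-608) + 450646) = -501010/(-3648 + 450646) = -501010/446998 = -501010*1/446998 = -250505/223499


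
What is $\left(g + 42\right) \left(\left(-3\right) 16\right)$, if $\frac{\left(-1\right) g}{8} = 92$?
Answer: $33312$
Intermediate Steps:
$g = -736$ ($g = \left(-8\right) 92 = -736$)
$\left(g + 42\right) \left(\left(-3\right) 16\right) = \left(-736 + 42\right) \left(\left(-3\right) 16\right) = \left(-694\right) \left(-48\right) = 33312$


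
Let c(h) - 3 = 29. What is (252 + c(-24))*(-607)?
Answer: -172388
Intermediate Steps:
c(h) = 32 (c(h) = 3 + 29 = 32)
(252 + c(-24))*(-607) = (252 + 32)*(-607) = 284*(-607) = -172388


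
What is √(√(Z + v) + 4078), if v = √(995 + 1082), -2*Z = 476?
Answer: √(4078 + I*√(238 - √2077)) ≈ 63.859 + 0.1086*I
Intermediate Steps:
Z = -238 (Z = -½*476 = -238)
v = √2077 ≈ 45.574
√(√(Z + v) + 4078) = √(√(-238 + √2077) + 4078) = √(4078 + √(-238 + √2077))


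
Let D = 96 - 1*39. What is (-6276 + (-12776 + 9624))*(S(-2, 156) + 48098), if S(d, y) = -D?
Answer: -452930548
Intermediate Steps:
D = 57 (D = 96 - 39 = 57)
S(d, y) = -57 (S(d, y) = -1*57 = -57)
(-6276 + (-12776 + 9624))*(S(-2, 156) + 48098) = (-6276 + (-12776 + 9624))*(-57 + 48098) = (-6276 - 3152)*48041 = -9428*48041 = -452930548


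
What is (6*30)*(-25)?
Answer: -4500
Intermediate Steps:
(6*30)*(-25) = 180*(-25) = -4500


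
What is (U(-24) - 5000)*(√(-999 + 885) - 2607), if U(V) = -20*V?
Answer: 11783640 - 4520*I*√114 ≈ 1.1784e+7 - 48260.0*I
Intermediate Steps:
(U(-24) - 5000)*(√(-999 + 885) - 2607) = (-20*(-24) - 5000)*(√(-999 + 885) - 2607) = (480 - 5000)*(√(-114) - 2607) = -4520*(I*√114 - 2607) = -4520*(-2607 + I*√114) = 11783640 - 4520*I*√114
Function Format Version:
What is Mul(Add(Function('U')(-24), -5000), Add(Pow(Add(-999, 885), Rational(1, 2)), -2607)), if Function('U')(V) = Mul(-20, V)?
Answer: Add(11783640, Mul(-4520, I, Pow(114, Rational(1, 2)))) ≈ Add(1.1784e+7, Mul(-48260., I))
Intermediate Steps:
Mul(Add(Function('U')(-24), -5000), Add(Pow(Add(-999, 885), Rational(1, 2)), -2607)) = Mul(Add(Mul(-20, -24), -5000), Add(Pow(Add(-999, 885), Rational(1, 2)), -2607)) = Mul(Add(480, -5000), Add(Pow(-114, Rational(1, 2)), -2607)) = Mul(-4520, Add(Mul(I, Pow(114, Rational(1, 2))), -2607)) = Mul(-4520, Add(-2607, Mul(I, Pow(114, Rational(1, 2))))) = Add(11783640, Mul(-4520, I, Pow(114, Rational(1, 2))))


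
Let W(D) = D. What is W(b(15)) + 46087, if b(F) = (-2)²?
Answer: 46091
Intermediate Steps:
b(F) = 4
W(b(15)) + 46087 = 4 + 46087 = 46091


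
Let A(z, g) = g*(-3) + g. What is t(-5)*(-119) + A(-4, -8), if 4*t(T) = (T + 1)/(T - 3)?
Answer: 9/8 ≈ 1.1250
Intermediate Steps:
A(z, g) = -2*g (A(z, g) = -3*g + g = -2*g)
t(T) = (1 + T)/(4*(-3 + T)) (t(T) = ((T + 1)/(T - 3))/4 = ((1 + T)/(-3 + T))/4 = (1 + T)/(4*(-3 + T)))
t(-5)*(-119) + A(-4, -8) = ((1 - 5)/(4*(-3 - 5)))*(-119) - 2*(-8) = ((¼)*(-4)/(-8))*(-119) + 16 = ((¼)*(-⅛)*(-4))*(-119) + 16 = (⅛)*(-119) + 16 = -119/8 + 16 = 9/8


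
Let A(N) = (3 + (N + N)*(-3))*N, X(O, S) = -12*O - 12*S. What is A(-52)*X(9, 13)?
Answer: 4324320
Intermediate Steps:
A(N) = N*(3 - 6*N) (A(N) = (3 + (2*N)*(-3))*N = (3 - 6*N)*N = N*(3 - 6*N))
A(-52)*X(9, 13) = (3*(-52)*(1 - 2*(-52)))*(-12*9 - 12*13) = (3*(-52)*(1 + 104))*(-108 - 156) = (3*(-52)*105)*(-264) = -16380*(-264) = 4324320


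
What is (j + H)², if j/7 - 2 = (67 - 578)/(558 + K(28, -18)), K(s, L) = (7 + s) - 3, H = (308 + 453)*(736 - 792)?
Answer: 631957103505049/348100 ≈ 1.8154e+9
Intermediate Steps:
H = -42616 (H = 761*(-56) = -42616)
K(s, L) = 4 + s
j = 4683/590 (j = 14 + 7*((67 - 578)/(558 + (4 + 28))) = 14 + 7*(-511/(558 + 32)) = 14 + 7*(-511/590) = 14 - 3577/590 = 4683/590 ≈ 7.9373)
(j + H)² = (4683/590 - 42616)² = (-25138757/590)² = 631957103505049/348100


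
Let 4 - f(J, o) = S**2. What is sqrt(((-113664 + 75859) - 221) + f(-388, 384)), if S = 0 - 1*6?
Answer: I*sqrt(38058) ≈ 195.08*I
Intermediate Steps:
S = -6 (S = 0 - 6 = -6)
f(J, o) = -32 (f(J, o) = 4 - 1*(-6)**2 = 4 - 1*36 = 4 - 36 = -32)
sqrt(((-113664 + 75859) - 221) + f(-388, 384)) = sqrt(((-113664 + 75859) - 221) - 32) = sqrt((-37805 - 221) - 32) = sqrt(-38026 - 32) = sqrt(-38058) = I*sqrt(38058)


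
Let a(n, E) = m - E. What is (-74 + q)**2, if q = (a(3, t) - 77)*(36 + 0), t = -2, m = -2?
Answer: 8099716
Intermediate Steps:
a(n, E) = -2 - E
q = -2772 (q = ((-2 - 1*(-2)) - 77)*(36 + 0) = ((-2 + 2) - 77)*36 = (0 - 77)*36 = -77*36 = -2772)
(-74 + q)**2 = (-74 - 2772)**2 = (-2846)**2 = 8099716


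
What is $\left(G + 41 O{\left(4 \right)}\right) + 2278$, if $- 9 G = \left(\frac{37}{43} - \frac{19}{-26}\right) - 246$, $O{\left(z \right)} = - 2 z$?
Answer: $\frac{2210461}{1118} \approx 1977.2$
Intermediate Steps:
$G = \frac{30361}{1118}$ ($G = - \frac{\left(\frac{37}{43} - \frac{19}{-26}\right) - 246}{9} = - \frac{\left(37 \cdot \frac{1}{43} - - \frac{19}{26}\right) - 246}{9} = - \frac{\left(\frac{37}{43} + \frac{19}{26}\right) - 246}{9} = - \frac{\frac{1779}{1118} - 246}{9} = \left(- \frac{1}{9}\right) \left(- \frac{273249}{1118}\right) = \frac{30361}{1118} \approx 27.157$)
$\left(G + 41 O{\left(4 \right)}\right) + 2278 = \left(\frac{30361}{1118} + 41 \left(\left(-2\right) 4\right)\right) + 2278 = \left(\frac{30361}{1118} + 41 \left(-8\right)\right) + 2278 = \left(\frac{30361}{1118} - 328\right) + 2278 = - \frac{336343}{1118} + 2278 = \frac{2210461}{1118}$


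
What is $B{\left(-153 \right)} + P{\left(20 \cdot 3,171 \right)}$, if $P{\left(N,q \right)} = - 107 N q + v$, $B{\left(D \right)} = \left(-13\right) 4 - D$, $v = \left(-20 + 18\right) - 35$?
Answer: $-1097756$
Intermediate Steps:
$v = -37$ ($v = -2 - 35 = -37$)
$B{\left(D \right)} = -52 - D$
$P{\left(N,q \right)} = -37 - 107 N q$ ($P{\left(N,q \right)} = - 107 N q - 37 = -37 - 107 N q$)
$B{\left(-153 \right)} + P{\left(20 \cdot 3,171 \right)} = \left(-52 - -153\right) - \left(37 + 107 \cdot 20 \cdot 3 \cdot 171\right) = \left(-52 + 153\right) - \left(37 + 6420 \cdot 171\right) = 101 - 1097857 = -1097756$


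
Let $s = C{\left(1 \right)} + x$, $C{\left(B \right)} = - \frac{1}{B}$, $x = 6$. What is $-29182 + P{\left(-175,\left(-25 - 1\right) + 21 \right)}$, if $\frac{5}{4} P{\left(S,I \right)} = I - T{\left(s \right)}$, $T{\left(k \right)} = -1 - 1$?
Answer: $- \frac{145922}{5} \approx -29184.0$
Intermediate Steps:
$s = 5$ ($s = - 1^{-1} + 6 = \left(-1\right) 1 + 6 = -1 + 6 = 5$)
$T{\left(k \right)} = -2$
$P{\left(S,I \right)} = \frac{8}{5} + \frac{4 I}{5}$ ($P{\left(S,I \right)} = \frac{4 \left(I - -2\right)}{5} = \frac{4 \left(I + 2\right)}{5} = \frac{4 \left(2 + I\right)}{5} = \frac{8}{5} + \frac{4 I}{5}$)
$-29182 + P{\left(-175,\left(-25 - 1\right) + 21 \right)} = -29182 + \left(\frac{8}{5} + \frac{4 \left(\left(-25 - 1\right) + 21\right)}{5}\right) = -29182 + \left(\frac{8}{5} + \frac{4 \left(-26 + 21\right)}{5}\right) = -29182 + \left(\frac{8}{5} + \frac{4}{5} \left(-5\right)\right) = -29182 + \left(\frac{8}{5} - 4\right) = -29182 - \frac{12}{5} = - \frac{145922}{5}$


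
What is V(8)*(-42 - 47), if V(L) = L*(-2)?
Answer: 1424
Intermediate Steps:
V(L) = -2*L
V(8)*(-42 - 47) = (-2*8)*(-42 - 47) = -16*(-89) = 1424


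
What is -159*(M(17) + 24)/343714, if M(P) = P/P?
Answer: -3975/343714 ≈ -0.011565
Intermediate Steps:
M(P) = 1
-159*(M(17) + 24)/343714 = -159*(1 + 24)/343714 = -159*25*(1/343714) = -3975*1/343714 = -3975/343714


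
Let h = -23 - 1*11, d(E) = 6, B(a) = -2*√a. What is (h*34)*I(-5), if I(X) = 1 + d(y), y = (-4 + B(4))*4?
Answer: -8092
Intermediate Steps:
y = -32 (y = (-4 - 2*√4)*4 = (-4 - 2*2)*4 = (-4 - 4)*4 = -8*4 = -32)
h = -34 (h = -23 - 11 = -34)
I(X) = 7 (I(X) = 1 + 6 = 7)
(h*34)*I(-5) = -34*34*7 = -1156*7 = -8092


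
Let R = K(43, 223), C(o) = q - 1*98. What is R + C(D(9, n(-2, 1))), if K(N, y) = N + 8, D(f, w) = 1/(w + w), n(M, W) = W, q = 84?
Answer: 37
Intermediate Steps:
D(f, w) = 1/(2*w)
C(o) = -14 (C(o) = 84 - 1*98 = 84 - 98 = -14)
K(N, y) = 8 + N
R = 51 (R = 8 + 43 = 51)
R + C(D(9, n(-2, 1))) = 51 - 14 = 37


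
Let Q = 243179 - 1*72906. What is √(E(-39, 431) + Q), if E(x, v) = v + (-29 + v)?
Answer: √171106 ≈ 413.65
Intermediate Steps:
E(x, v) = -29 + 2*v
Q = 170273 (Q = 243179 - 72906 = 170273)
√(E(-39, 431) + Q) = √((-29 + 2*431) + 170273) = √((-29 + 862) + 170273) = √(833 + 170273) = √171106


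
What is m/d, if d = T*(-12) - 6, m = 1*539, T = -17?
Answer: 49/18 ≈ 2.7222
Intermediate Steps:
m = 539
d = 198 (d = -17*(-12) - 6 = 204 - 6 = 198)
m/d = 539/198 = 539*(1/198) = 49/18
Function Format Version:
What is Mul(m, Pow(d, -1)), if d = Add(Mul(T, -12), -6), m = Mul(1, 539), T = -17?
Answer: Rational(49, 18) ≈ 2.7222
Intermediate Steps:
m = 539
d = 198 (d = Add(Mul(-17, -12), -6) = Add(204, -6) = 198)
Mul(m, Pow(d, -1)) = Mul(539, Pow(198, -1)) = Mul(539, Rational(1, 198)) = Rational(49, 18)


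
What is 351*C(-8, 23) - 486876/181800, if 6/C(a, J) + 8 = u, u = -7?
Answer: -2167633/15150 ≈ -143.08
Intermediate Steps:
C(a, J) = -2/5 (C(a, J) = 6/(-8 - 7) = 6/(-15) = 6*(-1/15) = -2/5)
351*C(-8, 23) - 486876/181800 = 351*(-2/5) - 486876/181800 = -702/5 - 486876/181800 = -702/5 - 1*40573/15150 = -702/5 - 40573/15150 = -2167633/15150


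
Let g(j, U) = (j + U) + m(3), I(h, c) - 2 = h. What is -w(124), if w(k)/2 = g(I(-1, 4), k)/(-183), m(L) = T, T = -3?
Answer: 4/3 ≈ 1.3333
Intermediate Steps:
I(h, c) = 2 + h
m(L) = -3
g(j, U) = -3 + U + j (g(j, U) = (j + U) - 3 = (U + j) - 3 = -3 + U + j)
w(k) = 4/183 - 2*k/183 (w(k) = 2*((-3 + k + (2 - 1))/(-183)) = 2*((-3 + k + 1)*(-1/183)) = 2*((-2 + k)*(-1/183)) = 2*(2/183 - k/183) = 4/183 - 2*k/183)
-w(124) = -(4/183 - 2/183*124) = -(4/183 - 248/183) = -1*(-4/3) = 4/3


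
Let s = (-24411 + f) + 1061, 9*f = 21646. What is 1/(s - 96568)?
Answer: -9/1057616 ≈ -8.5097e-6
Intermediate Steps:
f = 21646/9 (f = (1/9)*21646 = 21646/9 ≈ 2405.1)
s = -188504/9 (s = (-24411 + 21646/9) + 1061 = -198053/9 + 1061 = -188504/9 ≈ -20945.)
1/(s - 96568) = 1/(-188504/9 - 96568) = 1/(-1057616/9) = -9/1057616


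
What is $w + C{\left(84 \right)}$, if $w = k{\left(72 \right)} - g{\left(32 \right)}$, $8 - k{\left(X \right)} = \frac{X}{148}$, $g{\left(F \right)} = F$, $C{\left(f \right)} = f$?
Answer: $\frac{2202}{37} \approx 59.513$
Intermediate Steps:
$k{\left(X \right)} = 8 - \frac{X}{148}$
$w = - \frac{906}{37}$ ($w = \left(8 - \frac{18}{37}\right) - 32 = \frac{278}{37} - 32 = - \frac{906}{37} \approx -24.486$)
$w + C{\left(84 \right)} = - \frac{906}{37} + 84 = \frac{2202}{37}$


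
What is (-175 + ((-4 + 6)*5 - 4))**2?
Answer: 28561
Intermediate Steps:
(-175 + ((-4 + 6)*5 - 4))**2 = (-175 + (2*5 - 4))**2 = (-175 + (10 - 4))**2 = (-175 + 6)**2 = (-169)**2 = 28561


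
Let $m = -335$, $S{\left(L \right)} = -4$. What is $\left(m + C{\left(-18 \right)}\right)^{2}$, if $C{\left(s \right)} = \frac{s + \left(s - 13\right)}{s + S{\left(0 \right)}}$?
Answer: $\frac{53597041}{484} \approx 1.1074 \cdot 10^{5}$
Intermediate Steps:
$C{\left(s \right)} = \frac{-13 + 2 s}{-4 + s}$ ($C{\left(s \right)} = \frac{s + \left(s - 13\right)}{s - 4} = \frac{s + \left(-13 + s\right)}{-4 + s} = \frac{-13 + 2 s}{-4 + s}$)
$\left(m + C{\left(-18 \right)}\right)^{2} = \left(-335 + \frac{-13 + 2 \left(-18\right)}{-4 - 18}\right)^{2} = \left(-335 + \frac{-13 - 36}{-22}\right)^{2} = \left(-335 - - \frac{49}{22}\right)^{2} = \left(-335 + \frac{49}{22}\right)^{2} = \left(- \frac{7321}{22}\right)^{2} = \frac{53597041}{484}$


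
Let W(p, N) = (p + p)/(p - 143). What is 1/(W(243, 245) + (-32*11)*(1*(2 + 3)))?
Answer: -50/87757 ≈ -0.00056976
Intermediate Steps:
W(p, N) = 2*p/(-143 + p) (W(p, N) = (2*p)/(-143 + p) = 2*p/(-143 + p))
1/(W(243, 245) + (-32*11)*(1*(2 + 3))) = 1/(2*243/(-143 + 243) + (-32*11)*(1*(2 + 3))) = 1/(2*243/100 - 352*5) = 1/(2*243*(1/100) - 352*5) = 1/(243/50 - 1760) = 1/(-87757/50) = -50/87757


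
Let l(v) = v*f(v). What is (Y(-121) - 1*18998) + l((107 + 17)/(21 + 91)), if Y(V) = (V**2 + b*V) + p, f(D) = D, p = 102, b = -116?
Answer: 7669265/784 ≈ 9782.2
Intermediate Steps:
l(v) = v**2 (l(v) = v*v = v**2)
Y(V) = 102 + V**2 - 116*V (Y(V) = (V**2 - 116*V) + 102 = 102 + V**2 - 116*V)
(Y(-121) - 1*18998) + l((107 + 17)/(21 + 91)) = ((102 + (-121)**2 - 116*(-121)) - 1*18998) + ((107 + 17)/(21 + 91))**2 = ((102 + 14641 + 14036) - 18998) + (124/112)**2 = (28779 - 18998) + (124*(1/112))**2 = 9781 + (31/28)**2 = 9781 + 961/784 = 7669265/784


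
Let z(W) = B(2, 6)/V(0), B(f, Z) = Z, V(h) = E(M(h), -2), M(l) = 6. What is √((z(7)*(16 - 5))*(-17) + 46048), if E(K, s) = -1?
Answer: √47170 ≈ 217.19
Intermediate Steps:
V(h) = -1
z(W) = -6 (z(W) = 6/(-1) = 6*(-1) = -6)
√((z(7)*(16 - 5))*(-17) + 46048) = √(-6*(16 - 5)*(-17) + 46048) = √(-6*11*(-17) + 46048) = √(-66*(-17) + 46048) = √(1122 + 46048) = √47170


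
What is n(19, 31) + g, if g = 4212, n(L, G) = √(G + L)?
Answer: 4212 + 5*√2 ≈ 4219.1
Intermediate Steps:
n(19, 31) + g = √(31 + 19) + 4212 = √50 + 4212 = 5*√2 + 4212 = 4212 + 5*√2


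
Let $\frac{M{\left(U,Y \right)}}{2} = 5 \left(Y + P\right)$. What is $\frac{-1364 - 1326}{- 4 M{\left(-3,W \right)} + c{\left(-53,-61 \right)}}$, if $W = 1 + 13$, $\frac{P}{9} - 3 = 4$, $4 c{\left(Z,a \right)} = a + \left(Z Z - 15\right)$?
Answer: $\frac{10760}{9587} \approx 1.1224$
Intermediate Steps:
$c{\left(Z,a \right)} = - \frac{15}{4} + \frac{a}{4} + \frac{Z^{2}}{4}$ ($c{\left(Z,a \right)} = \frac{a + \left(Z Z - 15\right)}{4} = \frac{a + \left(Z^{2} - 15\right)}{4} = \frac{a + \left(-15 + Z^{2}\right)}{4} = \frac{-15 + a + Z^{2}}{4} = - \frac{15}{4} + \frac{a}{4} + \frac{Z^{2}}{4}$)
$P = 63$ ($P = 27 + 9 \cdot 4 = 27 + 36 = 63$)
$W = 14$
$M{\left(U,Y \right)} = 630 + 10 Y$ ($M{\left(U,Y \right)} = 2 \cdot 5 \left(Y + 63\right) = 2 \cdot 5 \left(63 + Y\right) = 2 \left(315 + 5 Y\right) = 630 + 10 Y$)
$\frac{-1364 - 1326}{- 4 M{\left(-3,W \right)} + c{\left(-53,-61 \right)}} = \frac{-1364 - 1326}{- 4 \left(630 + 10 \cdot 14\right) + \left(- \frac{15}{4} + \frac{1}{4} \left(-61\right) + \frac{\left(-53\right)^{2}}{4}\right)} = - \frac{2690}{- 4 \left(630 + 140\right) - - \frac{2733}{4}} = - \frac{2690}{\left(-4\right) 770 - - \frac{2733}{4}} = - \frac{2690}{-3080 + \frac{2733}{4}} = - \frac{2690}{- \frac{9587}{4}} = \left(-2690\right) \left(- \frac{4}{9587}\right) = \frac{10760}{9587}$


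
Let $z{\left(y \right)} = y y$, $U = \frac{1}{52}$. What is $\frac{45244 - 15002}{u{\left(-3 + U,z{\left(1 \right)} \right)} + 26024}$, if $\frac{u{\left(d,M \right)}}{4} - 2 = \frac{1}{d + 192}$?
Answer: $\frac{148624309}{127934368} \approx 1.1617$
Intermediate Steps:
$U = \frac{1}{52} \approx 0.019231$
$z{\left(y \right)} = y^{2}$
$u{\left(d,M \right)} = 8 + \frac{4}{192 + d}$ ($u{\left(d,M \right)} = 8 + \frac{4}{d + 192} = 8 + \frac{4}{192 + d}$)
$\frac{45244 - 15002}{u{\left(-3 + U,z{\left(1 \right)} \right)} + 26024} = \frac{45244 - 15002}{\frac{4 \left(385 + 2 \left(-3 + \frac{1}{52}\right)\right)}{192 + \left(-3 + \frac{1}{52}\right)} + 26024} = \frac{30242}{\frac{4 \left(385 + 2 \left(- \frac{155}{52}\right)\right)}{192 - \frac{155}{52}} + 26024} = \frac{30242}{\frac{4 \left(385 - \frac{155}{26}\right)}{\frac{9829}{52}} + 26024} = \frac{30242}{4 \cdot \frac{52}{9829} \cdot \frac{9855}{26} + 26024} = \frac{30242}{\frac{78840}{9829} + 26024} = \frac{30242}{\frac{255868736}{9829}} = 30242 \cdot \frac{9829}{255868736} = \frac{148624309}{127934368}$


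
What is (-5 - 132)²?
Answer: 18769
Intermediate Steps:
(-5 - 132)² = (-137)² = 18769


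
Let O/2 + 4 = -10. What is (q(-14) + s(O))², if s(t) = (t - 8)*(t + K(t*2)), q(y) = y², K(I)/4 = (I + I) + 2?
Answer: 290497936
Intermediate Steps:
O = -28 (O = -8 + 2*(-10) = -8 - 20 = -28)
K(I) = 8 + 8*I (K(I) = 4*((I + I) + 2) = 4*(2*I + 2) = 4*(2 + 2*I) = 8 + 8*I)
s(t) = (-8 + t)*(8 + 17*t) (s(t) = (t - 8)*(t + (8 + 8*(t*2))) = (-8 + t)*(t + (8 + 8*(2*t))) = (-8 + t)*(t + (8 + 16*t)) = (-8 + t)*(8 + 17*t))
(q(-14) + s(O))² = ((-14)² + (-64 - 128*(-28) + 17*(-28)²))² = (196 + (-64 + 3584 + 17*784))² = (196 + (-64 + 3584 + 13328))² = (196 + 16848)² = 17044² = 290497936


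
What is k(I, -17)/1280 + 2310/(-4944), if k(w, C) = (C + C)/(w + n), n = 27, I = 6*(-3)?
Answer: -278951/593280 ≈ -0.47018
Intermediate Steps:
I = -18
k(w, C) = 2*C/(27 + w) (k(w, C) = (C + C)/(w + 27) = (2*C)/(27 + w) = 2*C/(27 + w))
k(I, -17)/1280 + 2310/(-4944) = (2*(-17)/(27 - 18))/1280 + 2310/(-4944) = (2*(-17)/9)*(1/1280) + 2310*(-1/4944) = (2*(-17)*(⅑))*(1/1280) - 385/824 = -34/9*1/1280 - 385/824 = -17/5760 - 385/824 = -278951/593280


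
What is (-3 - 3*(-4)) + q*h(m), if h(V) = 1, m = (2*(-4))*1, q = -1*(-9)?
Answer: 18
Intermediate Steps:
q = 9
m = -8 (m = -8*1 = -8)
(-3 - 3*(-4)) + q*h(m) = (-3 - 3*(-4)) + 9*1 = (-3 + 12) + 9 = 9 + 9 = 18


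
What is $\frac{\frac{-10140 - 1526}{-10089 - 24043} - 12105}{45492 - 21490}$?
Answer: $- \frac{18779827}{37238012} \approx -0.50432$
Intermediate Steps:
$\frac{\frac{-10140 - 1526}{-10089 - 24043} - 12105}{45492 - 21490} = \frac{- \frac{11666}{-34132} - 12105}{24002} = \left(\left(-11666\right) \left(- \frac{1}{34132}\right) - 12105\right) \frac{1}{24002} = \left(\frac{5833}{17066} - 12105\right) \frac{1}{24002} = \left(- \frac{206578097}{17066}\right) \frac{1}{24002} = - \frac{18779827}{37238012}$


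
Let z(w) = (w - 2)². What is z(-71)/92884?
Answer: 5329/92884 ≈ 0.057373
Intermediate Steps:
z(w) = (-2 + w)²
z(-71)/92884 = (-2 - 71)²/92884 = (-73)²*(1/92884) = 5329*(1/92884) = 5329/92884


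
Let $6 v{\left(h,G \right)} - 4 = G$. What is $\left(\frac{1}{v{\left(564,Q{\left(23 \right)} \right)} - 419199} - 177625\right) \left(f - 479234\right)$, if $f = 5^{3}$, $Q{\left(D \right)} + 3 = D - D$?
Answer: $\frac{214047290992321779}{2515193} \approx 8.5102 \cdot 10^{10}$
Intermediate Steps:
$Q{\left(D \right)} = -3$ ($Q{\left(D \right)} = -3 + \left(D - D\right) = -3 + 0 = -3$)
$v{\left(h,G \right)} = \frac{2}{3} + \frac{G}{6}$
$f = 125$
$\left(\frac{1}{v{\left(564,Q{\left(23 \right)} \right)} - 419199} - 177625\right) \left(f - 479234\right) = \left(\frac{1}{\left(\frac{2}{3} + \frac{1}{6} \left(-3\right)\right) - 419199} - 177625\right) \left(125 - 479234\right) = \left(\frac{1}{\left(\frac{2}{3} - \frac{1}{2}\right) - 419199} - 177625\right) \left(-479109\right) = \left(\frac{1}{\frac{1}{6} - 419199} - 177625\right) \left(-479109\right) = \left(\frac{1}{- \frac{2515193}{6}} - 177625\right) \left(-479109\right) = \left(- \frac{6}{2515193} - 177625\right) \left(-479109\right) = \left(- \frac{446761156631}{2515193}\right) \left(-479109\right) = \frac{214047290992321779}{2515193}$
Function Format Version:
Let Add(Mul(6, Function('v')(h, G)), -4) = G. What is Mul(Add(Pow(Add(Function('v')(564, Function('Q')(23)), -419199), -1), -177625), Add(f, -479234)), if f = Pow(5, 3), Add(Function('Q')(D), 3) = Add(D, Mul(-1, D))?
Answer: Rational(214047290992321779, 2515193) ≈ 8.5102e+10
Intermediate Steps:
Function('Q')(D) = -3 (Function('Q')(D) = Add(-3, Add(D, Mul(-1, D))) = Add(-3, 0) = -3)
Function('v')(h, G) = Add(Rational(2, 3), Mul(Rational(1, 6), G))
f = 125
Mul(Add(Pow(Add(Function('v')(564, Function('Q')(23)), -419199), -1), -177625), Add(f, -479234)) = Mul(Add(Pow(Add(Add(Rational(2, 3), Mul(Rational(1, 6), -3)), -419199), -1), -177625), Add(125, -479234)) = Mul(Add(Pow(Add(Add(Rational(2, 3), Rational(-1, 2)), -419199), -1), -177625), -479109) = Mul(Add(Pow(Add(Rational(1, 6), -419199), -1), -177625), -479109) = Mul(Add(Pow(Rational(-2515193, 6), -1), -177625), -479109) = Mul(Add(Rational(-6, 2515193), -177625), -479109) = Mul(Rational(-446761156631, 2515193), -479109) = Rational(214047290992321779, 2515193)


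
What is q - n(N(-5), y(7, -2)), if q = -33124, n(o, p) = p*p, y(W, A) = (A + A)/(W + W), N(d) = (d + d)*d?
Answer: -1623080/49 ≈ -33124.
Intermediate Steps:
N(d) = 2*d² (N(d) = (2*d)*d = 2*d²)
y(W, A) = A/W (y(W, A) = (2*A)/((2*W)) = (2*A)*(1/(2*W)) = A/W)
n(o, p) = p²
q - n(N(-5), y(7, -2)) = -33124 - (-2/7)² = -33124 - 1*4/49 = -33124 - 4/49 = -1623080/49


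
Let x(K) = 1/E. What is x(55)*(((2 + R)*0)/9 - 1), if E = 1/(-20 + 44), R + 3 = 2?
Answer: -24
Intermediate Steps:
R = -1 (R = -3 + 2 = -1)
E = 1/24 ≈ 0.041667
x(K) = 24 (x(K) = 1/(1/24) = 24)
x(55)*(((2 + R)*0)/9 - 1) = 24*(((2 - 1)*0)/9 - 1) = 24*((1*0)*(⅑) - 1) = 24*(0*(⅑) - 1) = 24*(0 - 1) = 24*(-1) = -24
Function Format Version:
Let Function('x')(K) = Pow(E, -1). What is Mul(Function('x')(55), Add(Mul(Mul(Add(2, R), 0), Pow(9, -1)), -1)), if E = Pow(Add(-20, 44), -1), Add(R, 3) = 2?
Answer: -24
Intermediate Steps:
R = -1 (R = Add(-3, 2) = -1)
E = Rational(1, 24) (E = Pow(24, -1) = Rational(1, 24) ≈ 0.041667)
Function('x')(K) = 24 (Function('x')(K) = Pow(Rational(1, 24), -1) = 24)
Mul(Function('x')(55), Add(Mul(Mul(Add(2, R), 0), Pow(9, -1)), -1)) = Mul(24, Add(Mul(Mul(Add(2, -1), 0), Pow(9, -1)), -1)) = Mul(24, Add(Mul(Mul(1, 0), Rational(1, 9)), -1)) = Mul(24, Add(Mul(0, Rational(1, 9)), -1)) = Mul(24, Add(0, -1)) = Mul(24, -1) = -24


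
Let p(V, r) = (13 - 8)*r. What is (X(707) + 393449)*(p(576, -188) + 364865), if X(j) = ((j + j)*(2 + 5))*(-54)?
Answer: -51329073775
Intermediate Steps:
X(j) = -756*j (X(j) = ((2*j)*7)*(-54) = (14*j)*(-54) = -756*j)
p(V, r) = 5*r
(X(707) + 393449)*(p(576, -188) + 364865) = (-756*707 + 393449)*(5*(-188) + 364865) = (-534492 + 393449)*(-940 + 364865) = -141043*363925 = -51329073775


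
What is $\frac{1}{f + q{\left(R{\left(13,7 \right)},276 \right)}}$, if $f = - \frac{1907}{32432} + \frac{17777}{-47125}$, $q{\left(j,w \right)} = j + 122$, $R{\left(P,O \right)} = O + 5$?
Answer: $\frac{52702000}{7039088309} \approx 0.0074871$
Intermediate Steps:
$R{\left(P,O \right)} = 5 + O$
$q{\left(j,w \right)} = 122 + j$
$f = - \frac{22979691}{52702000}$ ($f = \left(-1907\right) \frac{1}{32432} + 17777 \left(- \frac{1}{47125}\right) = - \frac{1907}{32432} - \frac{613}{1625} = - \frac{22979691}{52702000} \approx -0.43603$)
$\frac{1}{f + q{\left(R{\left(13,7 \right)},276 \right)}} = \frac{1}{- \frac{22979691}{52702000} + \left(122 + \left(5 + 7\right)\right)} = \frac{1}{- \frac{22979691}{52702000} + \left(122 + 12\right)} = \frac{1}{- \frac{22979691}{52702000} + 134} = \frac{1}{\frac{7039088309}{52702000}} = \frac{52702000}{7039088309}$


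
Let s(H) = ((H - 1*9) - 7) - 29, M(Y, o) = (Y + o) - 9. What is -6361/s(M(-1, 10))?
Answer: 6361/45 ≈ 141.36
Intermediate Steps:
M(Y, o) = -9 + Y + o
s(H) = -45 + H (s(H) = ((H - 9) - 7) - 29 = ((-9 + H) - 7) - 29 = (-16 + H) - 29 = -45 + H)
-6361/s(M(-1, 10)) = -6361/(-45 + (-9 - 1 + 10)) = -6361/(-45 + 0) = -6361/(-45) = -6361*(-1/45) = 6361/45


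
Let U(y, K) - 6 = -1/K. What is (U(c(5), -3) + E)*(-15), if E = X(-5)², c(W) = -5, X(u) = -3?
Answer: -230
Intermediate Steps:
E = 9 (E = (-3)² = 9)
U(y, K) = 6 - 1/K
(U(c(5), -3) + E)*(-15) = ((6 - 1/(-3)) + 9)*(-15) = ((6 - 1*(-⅓)) + 9)*(-15) = ((6 + ⅓) + 9)*(-15) = (19/3 + 9)*(-15) = (46/3)*(-15) = -230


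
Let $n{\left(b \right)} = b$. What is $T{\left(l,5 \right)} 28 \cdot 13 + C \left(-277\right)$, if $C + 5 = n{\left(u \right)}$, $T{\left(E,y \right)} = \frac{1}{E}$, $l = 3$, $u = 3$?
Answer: $\frac{2026}{3} \approx 675.33$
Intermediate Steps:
$C = -2$ ($C = -5 + 3 = -2$)
$T{\left(l,5 \right)} 28 \cdot 13 + C \left(-277\right) = \frac{1}{3} \cdot 28 \cdot 13 - -554 = \frac{1}{3} \cdot 28 \cdot 13 + 554 = \frac{28}{3} \cdot 13 + 554 = \frac{364}{3} + 554 = \frac{2026}{3}$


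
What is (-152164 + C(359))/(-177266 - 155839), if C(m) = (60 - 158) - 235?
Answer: 152497/333105 ≈ 0.45780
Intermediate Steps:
C(m) = -333 (C(m) = -98 - 235 = -333)
(-152164 + C(359))/(-177266 - 155839) = (-152164 - 333)/(-177266 - 155839) = -152497/(-333105) = -152497*(-1/333105) = 152497/333105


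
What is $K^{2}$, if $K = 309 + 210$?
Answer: $269361$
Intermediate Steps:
$K = 519$
$K^{2} = 519^{2} = 269361$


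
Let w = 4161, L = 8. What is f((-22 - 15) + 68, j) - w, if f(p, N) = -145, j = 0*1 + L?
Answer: -4306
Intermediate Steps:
j = 8 (j = 0*1 + 8 = 0 + 8 = 8)
f((-22 - 15) + 68, j) - w = -145 - 1*4161 = -145 - 4161 = -4306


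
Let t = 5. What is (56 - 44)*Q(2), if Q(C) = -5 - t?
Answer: -120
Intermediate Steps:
Q(C) = -10 (Q(C) = -5 - 1*5 = -5 - 5 = -10)
(56 - 44)*Q(2) = (56 - 44)*(-10) = 12*(-10) = -120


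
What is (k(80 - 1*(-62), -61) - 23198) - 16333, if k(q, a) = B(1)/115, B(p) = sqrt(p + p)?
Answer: -39531 + sqrt(2)/115 ≈ -39531.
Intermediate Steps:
B(p) = sqrt(2)*sqrt(p) (B(p) = sqrt(2*p) = sqrt(2)*sqrt(p))
k(q, a) = sqrt(2)/115 (k(q, a) = (sqrt(2)*sqrt(1))/115 = (sqrt(2)*1)*(1/115) = sqrt(2)*(1/115) = sqrt(2)/115)
(k(80 - 1*(-62), -61) - 23198) - 16333 = (sqrt(2)/115 - 23198) - 16333 = (-23198 + sqrt(2)/115) - 16333 = -39531 + sqrt(2)/115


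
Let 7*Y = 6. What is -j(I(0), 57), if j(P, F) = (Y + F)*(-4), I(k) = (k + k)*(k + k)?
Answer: 1620/7 ≈ 231.43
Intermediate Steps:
Y = 6/7 (Y = (⅐)*6 = 6/7 ≈ 0.85714)
I(k) = 4*k² (I(k) = (2*k)*(2*k) = 4*k²)
j(P, F) = -24/7 - 4*F (j(P, F) = (6/7 + F)*(-4) = -24/7 - 4*F)
-j(I(0), 57) = -(-24/7 - 4*57) = -(-24/7 - 228) = -1*(-1620/7) = 1620/7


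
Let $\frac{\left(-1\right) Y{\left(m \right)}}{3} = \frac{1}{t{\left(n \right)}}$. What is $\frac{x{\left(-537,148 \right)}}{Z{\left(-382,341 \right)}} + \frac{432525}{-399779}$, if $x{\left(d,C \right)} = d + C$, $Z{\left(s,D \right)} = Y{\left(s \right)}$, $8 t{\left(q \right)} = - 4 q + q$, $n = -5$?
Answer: $\frac{774109955}{3198232} \approx 242.04$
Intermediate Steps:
$t{\left(q \right)} = - \frac{3 q}{8}$ ($t{\left(q \right)} = \frac{- 4 q + q}{8} = \frac{\left(-3\right) q}{8} = - \frac{3 q}{8}$)
$Y{\left(m \right)} = - \frac{8}{5}$ ($Y{\left(m \right)} = - \frac{3}{\left(- \frac{3}{8}\right) \left(-5\right)} = - \frac{3}{\frac{15}{8}} = \left(-3\right) \frac{8}{15} = - \frac{8}{5}$)
$Z{\left(s,D \right)} = - \frac{8}{5}$
$x{\left(d,C \right)} = C + d$
$\frac{x{\left(-537,148 \right)}}{Z{\left(-382,341 \right)}} + \frac{432525}{-399779} = \frac{148 - 537}{- \frac{8}{5}} + \frac{432525}{-399779} = \left(-389\right) \left(- \frac{5}{8}\right) + 432525 \left(- \frac{1}{399779}\right) = \frac{1945}{8} - \frac{432525}{399779} = \frac{774109955}{3198232}$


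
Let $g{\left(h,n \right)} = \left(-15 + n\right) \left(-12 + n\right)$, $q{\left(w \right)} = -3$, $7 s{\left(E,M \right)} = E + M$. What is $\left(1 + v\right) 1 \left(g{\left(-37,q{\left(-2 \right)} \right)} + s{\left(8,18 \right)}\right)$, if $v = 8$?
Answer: $\frac{17244}{7} \approx 2463.4$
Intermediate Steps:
$s{\left(E,M \right)} = \frac{E}{7} + \frac{M}{7}$ ($s{\left(E,M \right)} = \frac{E + M}{7} = \frac{E}{7} + \frac{M}{7}$)
$\left(1 + v\right) 1 \left(g{\left(-37,q{\left(-2 \right)} \right)} + s{\left(8,18 \right)}\right) = \left(1 + 8\right) 1 \left(\left(180 + \left(-3\right)^{2} - -81\right) + \left(\frac{1}{7} \cdot 8 + \frac{1}{7} \cdot 18\right)\right) = 9 \cdot 1 \left(\left(180 + 9 + 81\right) + \left(\frac{8}{7} + \frac{18}{7}\right)\right) = 9 \left(270 + \frac{26}{7}\right) = 9 \cdot \frac{1916}{7} = \frac{17244}{7}$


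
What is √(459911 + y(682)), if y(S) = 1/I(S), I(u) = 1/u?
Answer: 3*√51177 ≈ 678.67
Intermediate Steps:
y(S) = S (y(S) = 1/(1/S) = S)
√(459911 + y(682)) = √(459911 + 682) = √460593 = 3*√51177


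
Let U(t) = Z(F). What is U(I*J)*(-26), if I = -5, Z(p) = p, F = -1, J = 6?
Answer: 26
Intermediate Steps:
U(t) = -1
U(I*J)*(-26) = -1*(-26) = 26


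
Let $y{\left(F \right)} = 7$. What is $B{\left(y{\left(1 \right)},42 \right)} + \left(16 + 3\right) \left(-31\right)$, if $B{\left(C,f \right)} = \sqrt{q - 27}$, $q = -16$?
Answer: $-589 + i \sqrt{43} \approx -589.0 + 6.5574 i$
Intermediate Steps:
$B{\left(C,f \right)} = i \sqrt{43}$ ($B{\left(C,f \right)} = \sqrt{-16 - 27} = \sqrt{-43} = i \sqrt{43}$)
$B{\left(y{\left(1 \right)},42 \right)} + \left(16 + 3\right) \left(-31\right) = i \sqrt{43} + \left(16 + 3\right) \left(-31\right) = i \sqrt{43} + 19 \left(-31\right) = i \sqrt{43} - 589 = -589 + i \sqrt{43}$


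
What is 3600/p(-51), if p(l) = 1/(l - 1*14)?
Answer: -234000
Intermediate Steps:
p(l) = 1/(-14 + l) (p(l) = 1/(l - 14) = 1/(-14 + l))
3600/p(-51) = 3600/(1/(-14 - 51)) = 3600/(1/(-65)) = 3600/(-1/65) = 3600*(-65) = -234000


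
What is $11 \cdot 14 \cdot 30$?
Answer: $4620$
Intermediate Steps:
$11 \cdot 14 \cdot 30 = 154 \cdot 30 = 4620$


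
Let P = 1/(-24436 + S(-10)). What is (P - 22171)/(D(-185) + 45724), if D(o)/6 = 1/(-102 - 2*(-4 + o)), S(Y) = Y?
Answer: -12465822141/25708697015 ≈ -0.48489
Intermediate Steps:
D(o) = 6/(-94 - 2*o) (D(o) = 6/(-102 - 2*(-4 + o)) = 6/(-102 + (8 - 2*o)) = 6/(-94 - 2*o))
P = -1/24446 (P = 1/(-24436 - 10) = 1/(-24446) = -1/24446 ≈ -4.0906e-5)
(P - 22171)/(D(-185) + 45724) = (-1/24446 - 22171)/(-3/(47 - 185) + 45724) = -541992267/(24446*(-3/(-138) + 45724)) = -541992267/(24446*(-3*(-1/138) + 45724)) = -541992267/(24446*(1/46 + 45724)) = -541992267/(24446*2103305/46) = -541992267/24446*46/2103305 = -12465822141/25708697015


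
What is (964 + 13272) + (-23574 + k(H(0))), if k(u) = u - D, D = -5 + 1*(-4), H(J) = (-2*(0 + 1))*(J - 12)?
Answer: -9305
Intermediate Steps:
H(J) = 24 - 2*J (H(J) = (-2*1)*(-12 + J) = -2*(-12 + J) = 24 - 2*J)
D = -9 (D = -5 - 4 = -9)
k(u) = 9 + u (k(u) = u - 1*(-9) = u + 9 = 9 + u)
(964 + 13272) + (-23574 + k(H(0))) = (964 + 13272) + (-23574 + (9 + (24 - 2*0))) = 14236 + (-23574 + (9 + (24 + 0))) = 14236 + (-23574 + (9 + 24)) = 14236 + (-23574 + 33) = 14236 - 23541 = -9305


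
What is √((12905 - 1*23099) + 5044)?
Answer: 5*I*√206 ≈ 71.764*I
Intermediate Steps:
√((12905 - 1*23099) + 5044) = √((12905 - 23099) + 5044) = √(-10194 + 5044) = √(-5150) = 5*I*√206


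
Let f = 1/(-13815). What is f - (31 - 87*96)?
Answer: 114954614/13815 ≈ 8321.0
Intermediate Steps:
f = -1/13815 ≈ -7.2385e-5
f - (31 - 87*96) = -1/13815 - (31 - 87*96) = -1/13815 - (31 - 8352) = -1/13815 - 1*(-8321) = -1/13815 + 8321 = 114954614/13815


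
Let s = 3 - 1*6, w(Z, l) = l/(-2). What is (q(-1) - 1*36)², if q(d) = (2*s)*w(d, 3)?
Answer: 729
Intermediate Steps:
w(Z, l) = -l/2 (w(Z, l) = l*(-½) = -l/2)
s = -3 (s = 3 - 6 = -3)
q(d) = 9 (q(d) = (2*(-3))*(-½*3) = -6*(-3/2) = 9)
(q(-1) - 1*36)² = (9 - 1*36)² = (9 - 36)² = (-27)² = 729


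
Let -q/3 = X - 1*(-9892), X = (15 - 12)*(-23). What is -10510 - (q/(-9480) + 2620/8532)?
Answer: -897004621/85320 ≈ -10513.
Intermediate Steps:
X = -69 (X = 3*(-23) = -69)
q = -29469 (q = -3*(-69 - 1*(-9892)) = -3*(-69 + 9892) = -3*9823 = -29469)
-10510 - (q/(-9480) + 2620/8532) = -10510 - (-29469/(-9480) + 2620/8532) = -10510 - (-29469*(-1/9480) + 2620*(1/8532)) = -10510 - (9823/3160 + 655/2133) = -10510 - 1*291421/85320 = -10510 - 291421/85320 = -897004621/85320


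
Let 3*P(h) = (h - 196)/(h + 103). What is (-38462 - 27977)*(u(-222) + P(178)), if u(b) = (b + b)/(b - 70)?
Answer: -2043198567/20513 ≈ -99605.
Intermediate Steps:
P(h) = (-196 + h)/(3*(103 + h)) (P(h) = ((h - 196)/(h + 103))/3 = ((-196 + h)/(103 + h))/3 = (-196 + h)/(3*(103 + h)))
u(b) = 2*b/(-70 + b) (u(b) = (2*b)/(-70 + b) = 2*b/(-70 + b))
(-38462 - 27977)*(u(-222) + P(178)) = (-38462 - 27977)*(2*(-222)/(-70 - 222) + (-196 + 178)/(3*(103 + 178))) = -66439*(2*(-222)/(-292) + (⅓)*(-18)/281) = -66439*(2*(-222)*(-1/292) + (⅓)*(1/281)*(-18)) = -66439*(111/73 - 6/281) = -66439*30753/20513 = -2043198567/20513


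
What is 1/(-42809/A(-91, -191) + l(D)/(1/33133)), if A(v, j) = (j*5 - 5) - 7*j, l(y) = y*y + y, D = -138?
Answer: 29/18165959149 ≈ 1.5964e-9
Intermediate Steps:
l(y) = y + y² (l(y) = y² + y = y + y²)
A(v, j) = -5 - 2*j (A(v, j) = (5*j - 5) - 7*j = (-5 + 5*j) - 7*j = -5 - 2*j)
1/(-42809/A(-91, -191) + l(D)/(1/33133)) = 1/(-42809/(-5 - 2*(-191)) + (-138*(1 - 138))/(1/33133)) = 1/(-42809/(-5 + 382) + (-138*(-137))/(1/33133)) = 1/(-42809/377 + 18906*33133) = 1/(-42809*1/377 + 626412498) = 1/(-3293/29 + 626412498) = 1/(18165959149/29) = 29/18165959149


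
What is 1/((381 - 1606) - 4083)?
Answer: -1/5308 ≈ -0.00018839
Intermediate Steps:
1/((381 - 1606) - 4083) = 1/(-1225 - 4083) = 1/(-5308) = -1/5308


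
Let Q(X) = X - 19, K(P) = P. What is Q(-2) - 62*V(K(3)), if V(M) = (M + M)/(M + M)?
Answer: -83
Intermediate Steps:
Q(X) = -19 + X
V(M) = 1 (V(M) = (2*M)/((2*M)) = (2*M)*(1/(2*M)) = 1)
Q(-2) - 62*V(K(3)) = (-19 - 2) - 62*1 = -21 - 62 = -83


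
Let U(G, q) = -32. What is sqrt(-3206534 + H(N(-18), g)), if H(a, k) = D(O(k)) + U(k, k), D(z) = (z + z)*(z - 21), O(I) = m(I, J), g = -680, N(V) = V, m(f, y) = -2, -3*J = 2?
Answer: I*sqrt(3206474) ≈ 1790.7*I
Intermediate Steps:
J = -2/3 (J = -1/3*2 = -2/3 ≈ -0.66667)
O(I) = -2
D(z) = 2*z*(-21 + z) (D(z) = (2*z)*(-21 + z) = 2*z*(-21 + z))
H(a, k) = 60 (H(a, k) = 2*(-2)*(-21 - 2) - 32 = 2*(-2)*(-23) - 32 = 92 - 32 = 60)
sqrt(-3206534 + H(N(-18), g)) = sqrt(-3206534 + 60) = sqrt(-3206474) = I*sqrt(3206474)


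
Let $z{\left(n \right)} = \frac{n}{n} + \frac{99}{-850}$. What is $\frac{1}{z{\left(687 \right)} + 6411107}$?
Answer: $\frac{850}{5449441701} \approx 1.5598 \cdot 10^{-7}$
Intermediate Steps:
$z{\left(n \right)} = \frac{751}{850}$ ($z{\left(n \right)} = 1 + 99 \left(- \frac{1}{850}\right) = 1 - \frac{99}{850} = \frac{751}{850}$)
$\frac{1}{z{\left(687 \right)} + 6411107} = \frac{1}{\frac{751}{850} + 6411107} = \frac{1}{\frac{5449441701}{850}} = \frac{850}{5449441701}$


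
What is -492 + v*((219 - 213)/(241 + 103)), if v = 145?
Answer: -84189/172 ≈ -489.47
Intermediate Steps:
-492 + v*((219 - 213)/(241 + 103)) = -492 + 145*((219 - 213)/(241 + 103)) = -492 + 145*(6/344) = -492 + 145*(6*(1/344)) = -492 + 145*(3/172) = -492 + 435/172 = -84189/172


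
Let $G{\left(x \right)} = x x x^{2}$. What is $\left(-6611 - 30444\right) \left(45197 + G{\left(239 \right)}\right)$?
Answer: $-120905048967090$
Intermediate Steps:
$G{\left(x \right)} = x^{4}$ ($G{\left(x \right)} = x^{2} x^{2} = x^{4}$)
$\left(-6611 - 30444\right) \left(45197 + G{\left(239 \right)}\right) = \left(-6611 - 30444\right) \left(45197 + 239^{4}\right) = - 37055 \left(45197 + 3262808641\right) = \left(-37055\right) 3262853838 = -120905048967090$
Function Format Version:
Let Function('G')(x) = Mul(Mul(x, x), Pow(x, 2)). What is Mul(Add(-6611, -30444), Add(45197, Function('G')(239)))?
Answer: -120905048967090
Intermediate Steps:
Function('G')(x) = Pow(x, 4) (Function('G')(x) = Mul(Pow(x, 2), Pow(x, 2)) = Pow(x, 4))
Mul(Add(-6611, -30444), Add(45197, Function('G')(239))) = Mul(Add(-6611, -30444), Add(45197, Pow(239, 4))) = Mul(-37055, Add(45197, 3262808641)) = Mul(-37055, 3262853838) = -120905048967090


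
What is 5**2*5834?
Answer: 145850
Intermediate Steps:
5**2*5834 = 25*5834 = 145850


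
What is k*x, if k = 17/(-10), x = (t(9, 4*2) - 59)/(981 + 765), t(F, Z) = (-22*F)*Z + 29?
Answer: 4573/2910 ≈ 1.5715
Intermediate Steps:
t(F, Z) = 29 - 22*F*Z (t(F, Z) = -22*F*Z + 29 = 29 - 22*F*Z)
x = -269/291 (x = ((29 - 22*9*4*2) - 59)/(981 + 765) = ((29 - 22*9*8) - 59)/1746 = ((29 - 1584) - 59)*(1/1746) = (-1555 - 59)*(1/1746) = -1614*1/1746 = -269/291 ≈ -0.92440)
k = -17/10 (k = 17*(-⅒) = -17/10 ≈ -1.7000)
k*x = -17/10*(-269/291) = 4573/2910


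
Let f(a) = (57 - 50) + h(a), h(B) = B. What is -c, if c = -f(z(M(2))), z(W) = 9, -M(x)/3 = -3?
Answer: 16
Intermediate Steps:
M(x) = 9 (M(x) = -3*(-3) = 9)
f(a) = 7 + a (f(a) = (57 - 50) + a = 7 + a)
c = -16 (c = -(7 + 9) = -1*16 = -16)
-c = -1*(-16) = 16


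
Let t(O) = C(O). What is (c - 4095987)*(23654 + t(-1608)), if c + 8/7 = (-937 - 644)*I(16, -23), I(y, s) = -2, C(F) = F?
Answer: -631613116018/7 ≈ -9.0230e+10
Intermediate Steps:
t(O) = O
c = 22126/7 (c = -8/7 + (-937 - 644)*(-2) = -8/7 - 1581*(-2) = -8/7 + 3162 = 22126/7 ≈ 3160.9)
(c - 4095987)*(23654 + t(-1608)) = (22126/7 - 4095987)*(23654 - 1608) = -28649783/7*22046 = -631613116018/7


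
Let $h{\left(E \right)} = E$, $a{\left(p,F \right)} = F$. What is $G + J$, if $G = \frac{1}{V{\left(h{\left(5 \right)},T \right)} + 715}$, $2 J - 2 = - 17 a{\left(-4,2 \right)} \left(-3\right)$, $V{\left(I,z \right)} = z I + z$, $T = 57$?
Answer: $\frac{54965}{1057} \approx 52.001$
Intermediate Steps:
$V{\left(I,z \right)} = z + I z$ ($V{\left(I,z \right)} = I z + z = z + I z$)
$J = 52$ ($J = 1 + \frac{\left(-17\right) 2 \left(-3\right)}{2} = 1 + \frac{\left(-34\right) \left(-3\right)}{2} = 1 + \frac{1}{2} \cdot 102 = 1 + 51 = 52$)
$G = \frac{1}{1057}$ ($G = \frac{1}{57 \left(1 + 5\right) + 715} = \frac{1}{57 \cdot 6 + 715} = \frac{1}{342 + 715} = \frac{1}{1057} \approx 0.00094607$)
$G + J = \frac{1}{1057} + 52 = \frac{54965}{1057}$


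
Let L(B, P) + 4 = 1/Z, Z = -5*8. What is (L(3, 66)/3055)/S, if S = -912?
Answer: 161/111446400 ≈ 1.4446e-6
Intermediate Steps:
Z = -40
L(B, P) = -161/40 (L(B, P) = -4 + 1/(-40) = -4 - 1/40 = -161/40)
(L(3, 66)/3055)/S = -161/40/3055/(-912) = -161/40*1/3055*(-1/912) = -161/122200*(-1/912) = 161/111446400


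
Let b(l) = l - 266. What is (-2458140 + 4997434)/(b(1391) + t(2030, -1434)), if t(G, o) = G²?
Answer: 2539294/4122025 ≈ 0.61603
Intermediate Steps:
b(l) = -266 + l
(-2458140 + 4997434)/(b(1391) + t(2030, -1434)) = (-2458140 + 4997434)/((-266 + 1391) + 2030²) = 2539294/(1125 + 4120900) = 2539294/4122025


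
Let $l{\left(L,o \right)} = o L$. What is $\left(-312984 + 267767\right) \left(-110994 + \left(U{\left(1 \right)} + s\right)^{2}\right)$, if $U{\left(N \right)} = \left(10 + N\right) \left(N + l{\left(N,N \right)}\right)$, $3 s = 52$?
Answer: $\frac{44539739774}{9} \approx 4.9489 \cdot 10^{9}$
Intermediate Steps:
$l{\left(L,o \right)} = L o$
$s = \frac{52}{3}$ ($s = \frac{1}{3} \cdot 52 = \frac{52}{3} \approx 17.333$)
$U{\left(N \right)} = \left(10 + N\right) \left(N + N^{2}\right)$ ($U{\left(N \right)} = \left(10 + N\right) \left(N + N N\right) = \left(10 + N\right) \left(N + N^{2}\right)$)
$\left(-312984 + 267767\right) \left(-110994 + \left(U{\left(1 \right)} + s\right)^{2}\right) = \left(-312984 + 267767\right) \left(-110994 + \left(1 \left(10 + 1^{2} + 11 \cdot 1\right) + \frac{52}{3}\right)^{2}\right) = - 45217 \left(-110994 + \left(1 \left(10 + 1 + 11\right) + \frac{52}{3}\right)^{2}\right) = - 45217 \left(-110994 + \left(1 \cdot 22 + \frac{52}{3}\right)^{2}\right) = - 45217 \left(-110994 + \left(22 + \frac{52}{3}\right)^{2}\right) = - 45217 \left(-110994 + \left(\frac{118}{3}\right)^{2}\right) = - 45217 \left(-110994 + \frac{13924}{9}\right) = \left(-45217\right) \left(- \frac{985022}{9}\right) = \frac{44539739774}{9}$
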